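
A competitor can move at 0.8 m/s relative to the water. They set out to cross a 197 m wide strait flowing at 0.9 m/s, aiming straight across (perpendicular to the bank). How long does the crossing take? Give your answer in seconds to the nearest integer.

246 s

The component of the competitor's velocity perpendicular to the bank is 0.8 m/s.
Only the cross-stream component determines the crossing time; the current contributes nothing perpendicular to the bank.
Time = 197 / 0.800 = 246.250 s.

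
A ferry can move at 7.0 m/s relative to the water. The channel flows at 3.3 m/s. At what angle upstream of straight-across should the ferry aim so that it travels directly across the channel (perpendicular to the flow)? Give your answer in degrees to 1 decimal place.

28.1°

To cancel the current, the upstream component of the ferry's velocity must equal the flow: 7.0 sin θ = 3.3.
sin θ = 3.3 / 7.0 = 0.4714.
θ = arcsin(0.4714) = 28.127°.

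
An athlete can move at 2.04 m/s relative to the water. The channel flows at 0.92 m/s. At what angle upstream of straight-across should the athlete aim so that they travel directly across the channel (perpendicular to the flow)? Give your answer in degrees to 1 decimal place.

26.8°

To cancel the current, the upstream component of the athlete's velocity must equal the flow: 2.04 sin θ = 0.92.
sin θ = 0.92 / 2.04 = 0.4510.
θ = arcsin(0.4510) = 26.807°.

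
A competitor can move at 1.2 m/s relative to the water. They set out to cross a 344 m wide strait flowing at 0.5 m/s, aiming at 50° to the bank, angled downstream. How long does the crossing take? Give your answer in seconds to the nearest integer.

374 s

The component of the competitor's velocity perpendicular to the bank is 1.2 × sin 50° = 0.919 m/s.
The current is parallel to the bank, so it does not affect the crossing time.
Time = 344 / 0.919 = 374.217 s.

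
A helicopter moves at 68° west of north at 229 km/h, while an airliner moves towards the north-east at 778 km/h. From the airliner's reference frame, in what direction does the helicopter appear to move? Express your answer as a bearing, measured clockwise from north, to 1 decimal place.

238.7°

Taking east as x and north as y: helicopter velocity = (-212.325, 85.785) km/h; airliner velocity = (550.129, 550.129) km/h.
Velocity of helicopter relative to airliner = (-212.325, 85.785) − (550.129, 550.129) = (-762.454, -464.344) km/h.
Bearing = atan2(-762.45, -464.34) = 238.66° clockwise from north.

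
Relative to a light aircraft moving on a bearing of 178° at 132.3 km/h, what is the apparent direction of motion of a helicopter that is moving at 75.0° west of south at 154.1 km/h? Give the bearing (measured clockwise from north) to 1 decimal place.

Taking east as x and north as y: helicopter velocity = (-148.849, -39.884) km/h; light aircraft velocity = (4.617, -132.219) km/h.
Velocity of helicopter relative to light aircraft = (-148.849, -39.884) − (4.617, -132.219) = (-153.466, 92.335) km/h.
Bearing = atan2(-153.47, 92.34) = 301.03° clockwise from north.

301.0°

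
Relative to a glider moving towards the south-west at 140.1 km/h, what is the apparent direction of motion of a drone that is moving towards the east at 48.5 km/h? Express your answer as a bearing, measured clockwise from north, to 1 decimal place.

Taking east as x and north as y: drone velocity = (48.500, 0.000) km/h; glider velocity = (-99.066, -99.066) km/h.
Velocity of drone relative to glider = (48.500, 0.000) − (-99.066, -99.066) = (147.566, 99.066) km/h.
Bearing = atan2(147.57, 99.07) = 56.13° clockwise from north.

056.1°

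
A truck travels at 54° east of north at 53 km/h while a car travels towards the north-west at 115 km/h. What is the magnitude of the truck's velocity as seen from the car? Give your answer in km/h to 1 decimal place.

133.9 km/h

Taking east as x and north as y: truck velocity = (42.878, 31.153) km/h; car velocity = (-81.317, 81.317) km/h.
Velocity of truck relative to car = (42.878, 31.153) − (-81.317, 81.317) = (124.195, -50.165) km/h.
Magnitude = |(124.195, -50.165)| = 133.944 km/h.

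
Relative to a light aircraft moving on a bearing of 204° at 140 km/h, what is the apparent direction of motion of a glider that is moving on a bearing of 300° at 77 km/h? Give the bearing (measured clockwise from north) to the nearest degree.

Taking east as x and north as y: glider velocity = (-66.684, 38.500) km/h; light aircraft velocity = (-56.943, -127.896) km/h.
Velocity of glider relative to light aircraft = (-66.684, 38.500) − (-56.943, -127.896) = (-9.741, 166.396) km/h.
Bearing = atan2(-9.74, 166.40) = 356.65° clockwise from north.

357°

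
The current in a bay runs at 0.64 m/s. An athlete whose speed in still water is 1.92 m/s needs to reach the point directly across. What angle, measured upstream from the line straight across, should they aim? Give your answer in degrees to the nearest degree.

To cancel the current, the upstream component of the athlete's velocity must equal the flow: 1.92 sin θ = 0.64.
sin θ = 0.64 / 1.92 = 0.3333.
θ = arcsin(0.3333) = 19.471°.

19°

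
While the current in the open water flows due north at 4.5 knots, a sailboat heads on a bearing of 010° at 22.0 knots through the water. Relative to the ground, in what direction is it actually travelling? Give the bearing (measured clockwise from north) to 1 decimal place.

Taking east as x and north as y: velocity relative to the water = (3.820, 21.666) knots; the water relative to ground = (0.000, 4.500) knots.
Velocity relative to ground = (3.820, 21.666) + (0.000, 4.500) = (3.820, 26.166) knots.
Bearing = atan2(3.82, 26.17) = 8.31° clockwise from north.

008.3°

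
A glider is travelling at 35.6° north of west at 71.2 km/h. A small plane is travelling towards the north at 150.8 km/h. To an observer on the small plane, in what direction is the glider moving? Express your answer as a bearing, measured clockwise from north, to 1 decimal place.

Taking east as x and north as y: glider velocity = (-57.893, 41.447) km/h; small plane velocity = (0.000, 150.800) km/h.
Velocity of glider relative to small plane = (-57.893, 41.447) − (0.000, 150.800) = (-57.893, -109.353) km/h.
Bearing = atan2(-57.89, -109.35) = 207.90° clockwise from north.

207.9°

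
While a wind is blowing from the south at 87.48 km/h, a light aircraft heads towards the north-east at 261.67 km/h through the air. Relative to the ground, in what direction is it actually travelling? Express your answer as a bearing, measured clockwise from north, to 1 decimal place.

Taking east as x and north as y: velocity relative to the air = (185.029, 185.029) km/h; the air relative to ground = (0.000, 87.480) km/h.
Velocity relative to ground = (185.029, 185.029) + (0.000, 87.480) = (185.029, 272.509) km/h.
Bearing = atan2(185.03, 272.51) = 34.18° clockwise from north.

034.2°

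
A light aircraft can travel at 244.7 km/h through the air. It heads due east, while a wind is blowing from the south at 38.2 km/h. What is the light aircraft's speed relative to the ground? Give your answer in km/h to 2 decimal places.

247.66 km/h

Taking east as x and north as y: velocity relative to the air = (244.700, 0.000) km/h; the air relative to ground = (0.000, 38.200) km/h.
Velocity relative to ground = (244.700, 0.000) + (0.000, 38.200) = (244.700, 38.200) km/h.
Speed = |(244.700, 38.200)| = 247.664 km/h.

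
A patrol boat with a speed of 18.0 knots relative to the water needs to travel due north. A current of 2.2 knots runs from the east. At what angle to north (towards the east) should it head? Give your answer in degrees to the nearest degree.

7°

The current pushes perpendicular to the desired track; the heading must have a component into the current equal to 2.2 knots: 18.0 sin θ = 2.2.
sin θ = 0.1222, so θ = 7.020°.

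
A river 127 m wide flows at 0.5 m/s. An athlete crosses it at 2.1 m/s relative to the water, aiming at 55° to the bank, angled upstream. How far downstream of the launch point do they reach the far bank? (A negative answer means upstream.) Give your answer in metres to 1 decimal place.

Perpendicular speed = 1.720 m/s; crossing time = 127 / 1.720 = 73.828 s.
Net downstream speed = -0.705 m/s.
Drift = -0.705 × 73.828 = -52.012 m (upstream).

-52.0 m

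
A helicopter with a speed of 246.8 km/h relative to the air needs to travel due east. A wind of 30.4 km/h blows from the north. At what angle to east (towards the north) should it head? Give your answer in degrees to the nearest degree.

The wind pushes perpendicular to the desired track; the heading must have a component into the wind equal to 30.4 km/h: 246.8 sin θ = 30.4.
sin θ = 0.1232, so θ = 7.075°.

7°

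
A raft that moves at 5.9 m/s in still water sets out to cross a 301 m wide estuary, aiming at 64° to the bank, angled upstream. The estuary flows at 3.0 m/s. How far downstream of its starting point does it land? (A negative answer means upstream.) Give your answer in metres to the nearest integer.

23 m

Perpendicular speed = 5.303 m/s; crossing time = 301 / 5.303 = 56.762 s.
Net downstream speed = 0.414 m/s.
Drift = 0.414 × 56.762 = 23.477 m (downstream).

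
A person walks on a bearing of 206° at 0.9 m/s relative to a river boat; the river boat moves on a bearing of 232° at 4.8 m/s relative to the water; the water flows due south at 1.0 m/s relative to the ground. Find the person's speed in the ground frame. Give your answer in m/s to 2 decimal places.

In east/north components (m/s): person relative to river boat = (-0.395, -0.809); river boat relative to water = (-3.782, -2.955); water relative to ground = (0.000, -1.000).
Sum = (-4.177, -4.764) m/s.
Speed = |(-4.177, -4.764)| = 6.336 m/s.

6.34 m/s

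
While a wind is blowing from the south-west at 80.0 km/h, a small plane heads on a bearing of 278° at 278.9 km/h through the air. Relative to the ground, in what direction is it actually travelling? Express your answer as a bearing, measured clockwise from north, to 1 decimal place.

293.5°

Taking east as x and north as y: velocity relative to the air = (-276.186, 38.815) km/h; the air relative to ground = (56.569, 56.569) km/h.
Velocity relative to ground = (-276.186, 38.815) + (56.569, 56.569) = (-219.617, 95.384) km/h.
Bearing = atan2(-219.62, 95.38) = 293.48° clockwise from north.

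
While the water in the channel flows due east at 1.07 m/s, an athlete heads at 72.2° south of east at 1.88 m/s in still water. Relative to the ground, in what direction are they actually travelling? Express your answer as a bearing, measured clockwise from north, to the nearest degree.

Taking east as x and north as y: velocity relative to the water = (0.575, -1.790) m/s; the water relative to ground = (1.070, 0.000) m/s.
Velocity relative to ground = (0.575, -1.790) + (1.070, 0.000) = (1.645, -1.790) m/s.
Bearing = atan2(1.64, -1.79) = 137.42° clockwise from north.

137°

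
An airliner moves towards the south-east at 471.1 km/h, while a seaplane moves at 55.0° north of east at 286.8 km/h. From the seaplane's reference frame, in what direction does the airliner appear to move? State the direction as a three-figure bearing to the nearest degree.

Taking east as x and north as y: airliner velocity = (333.118, -333.118) km/h; seaplane velocity = (164.502, 234.933) km/h.
Velocity of airliner relative to seaplane = (333.118, -333.118) − (164.502, 234.933) = (168.616, -568.051) km/h.
Bearing = atan2(168.62, -568.05) = 163.47° clockwise from north.

163°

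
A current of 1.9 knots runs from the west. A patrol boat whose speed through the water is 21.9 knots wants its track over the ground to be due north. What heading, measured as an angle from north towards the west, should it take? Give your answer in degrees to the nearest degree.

The current pushes perpendicular to the desired track; the heading must have a component into the current equal to 1.9 knots: 21.9 sin θ = 1.9.
sin θ = 0.0868, so θ = 4.977°.

5°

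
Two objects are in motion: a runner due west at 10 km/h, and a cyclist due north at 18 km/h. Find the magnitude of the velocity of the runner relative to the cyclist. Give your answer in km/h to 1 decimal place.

Taking east as x and north as y: runner velocity = (-10.000, 0.000) km/h; cyclist velocity = (0.000, 18.000) km/h.
Velocity of runner relative to cyclist = (-10.000, 0.000) − (0.000, 18.000) = (-10.000, -18.000) km/h.
Magnitude = |(-10.000, -18.000)| = 20.591 km/h.

20.6 km/h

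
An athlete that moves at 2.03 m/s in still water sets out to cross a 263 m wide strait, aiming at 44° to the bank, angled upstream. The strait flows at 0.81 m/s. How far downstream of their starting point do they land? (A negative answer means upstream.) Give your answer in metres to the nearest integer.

Perpendicular speed = 1.410 m/s; crossing time = 263 / 1.410 = 186.504 s.
Net downstream speed = -0.650 m/s.
Drift = -0.650 × 186.504 = -121.276 m (upstream).

-121 m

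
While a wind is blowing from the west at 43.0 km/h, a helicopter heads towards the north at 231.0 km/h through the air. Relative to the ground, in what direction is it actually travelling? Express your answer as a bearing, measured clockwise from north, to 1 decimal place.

010.5°

Taking east as x and north as y: velocity relative to the air = (0.000, 231.000) km/h; the air relative to ground = (43.000, 0.000) km/h.
Velocity relative to ground = (0.000, 231.000) + (43.000, 0.000) = (43.000, 231.000) km/h.
Bearing = atan2(43.00, 231.00) = 10.54° clockwise from north.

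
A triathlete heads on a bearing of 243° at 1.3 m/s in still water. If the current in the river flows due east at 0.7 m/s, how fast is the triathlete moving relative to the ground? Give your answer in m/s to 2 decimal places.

Taking east as x and north as y: velocity relative to the water = (-1.158, -0.590) m/s; the water relative to ground = (0.700, 0.000) m/s.
Velocity relative to ground = (-1.158, -0.590) + (0.700, 0.000) = (-0.458, -0.590) m/s.
Speed = |(-0.458, -0.590)| = 0.747 m/s.

0.75 m/s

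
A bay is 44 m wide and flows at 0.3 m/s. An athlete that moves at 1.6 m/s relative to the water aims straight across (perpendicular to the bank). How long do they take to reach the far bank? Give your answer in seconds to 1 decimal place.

27.5 s

The component of the athlete's velocity perpendicular to the bank is 1.6 m/s.
Only the cross-stream component determines the crossing time; the current contributes nothing perpendicular to the bank.
Time = 44 / 1.600 = 27.500 s.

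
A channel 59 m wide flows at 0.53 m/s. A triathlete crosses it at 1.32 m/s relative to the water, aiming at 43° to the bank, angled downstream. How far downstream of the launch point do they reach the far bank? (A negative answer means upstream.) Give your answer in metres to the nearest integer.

98 m

Perpendicular speed = 0.900 m/s; crossing time = 59 / 0.900 = 65.538 s.
Net downstream speed = 1.495 m/s.
Drift = 1.495 × 65.538 = 98.005 m (downstream).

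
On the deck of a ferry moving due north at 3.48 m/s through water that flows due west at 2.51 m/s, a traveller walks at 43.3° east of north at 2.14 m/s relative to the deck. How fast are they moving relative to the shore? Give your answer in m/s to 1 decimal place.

5.1 m/s

In east/north components (m/s): traveller relative to ferry = (1.468, 1.557); ferry relative to water = (0.000, 3.480); water relative to ground = (-2.510, 0.000).
Sum = (-1.042, 5.037) m/s.
Speed = |(-1.042, 5.037)| = 5.144 m/s.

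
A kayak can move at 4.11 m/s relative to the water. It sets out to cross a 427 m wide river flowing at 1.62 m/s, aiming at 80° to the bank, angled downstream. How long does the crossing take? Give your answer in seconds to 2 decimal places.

The component of the kayak's velocity perpendicular to the bank is 4.11 × sin 80° = 4.048 m/s.
Only the cross-stream component determines the crossing time; the current contributes nothing perpendicular to the bank.
Time = 427 / 4.048 = 105.496 s.

105.50 s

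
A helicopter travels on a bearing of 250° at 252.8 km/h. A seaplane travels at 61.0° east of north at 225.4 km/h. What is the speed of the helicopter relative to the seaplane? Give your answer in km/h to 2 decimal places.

476.73 km/h

Taking east as x and north as y: helicopter velocity = (-237.554, -86.463) km/h; seaplane velocity = (197.139, 109.276) km/h.
Velocity of helicopter relative to seaplane = (-237.554, -86.463) − (197.139, 109.276) = (-434.694, -195.739) km/h.
Magnitude = |(-434.694, -195.739)| = 476.731 km/h.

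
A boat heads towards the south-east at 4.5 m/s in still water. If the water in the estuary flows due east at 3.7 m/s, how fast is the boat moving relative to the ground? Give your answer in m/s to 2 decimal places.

7.58 m/s

Taking east as x and north as y: velocity relative to the water = (3.182, -3.182) m/s; the water relative to ground = (3.700, 0.000) m/s.
Velocity relative to ground = (3.182, -3.182) + (3.700, 0.000) = (6.882, -3.182) m/s.
Speed = |(6.882, -3.182)| = 7.582 m/s.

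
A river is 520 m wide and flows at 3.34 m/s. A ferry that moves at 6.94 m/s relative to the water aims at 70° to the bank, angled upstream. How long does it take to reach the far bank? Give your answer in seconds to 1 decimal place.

The component of the ferry's velocity perpendicular to the bank is 6.94 × sin 70° = 6.521 m/s.
The current is parallel to the bank, so it does not affect the crossing time.
Time = 520 / 6.521 = 79.737 s.

79.7 s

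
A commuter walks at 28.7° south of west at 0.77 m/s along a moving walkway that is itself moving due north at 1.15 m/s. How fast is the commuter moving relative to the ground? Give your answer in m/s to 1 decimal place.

Taking east as x and north as y: moving walkway velocity = (0.000, 1.150) m/s; commuter velocity relative to moving walkway = (-0.675, -0.370) m/s.
Velocity relative to ground = (0.000, 1.150) + (-0.675, -0.370) = (-0.675, 0.780) m/s.
Speed = |(-0.675, 0.780)| = 1.032 m/s.

1.0 m/s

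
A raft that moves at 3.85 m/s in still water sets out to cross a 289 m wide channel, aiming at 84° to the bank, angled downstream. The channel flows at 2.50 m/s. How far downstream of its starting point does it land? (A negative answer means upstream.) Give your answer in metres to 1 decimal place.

Perpendicular speed = 3.829 m/s; crossing time = 289 / 3.829 = 75.478 s.
Net downstream speed = 2.902 m/s.
Drift = 2.902 × 75.478 = 219.071 m (downstream).

219.1 m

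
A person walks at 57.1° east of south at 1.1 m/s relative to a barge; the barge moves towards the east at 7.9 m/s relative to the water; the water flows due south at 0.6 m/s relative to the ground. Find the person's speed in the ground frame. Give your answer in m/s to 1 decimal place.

In east/north components (m/s): person relative to barge = (0.924, -0.597); barge relative to water = (7.900, 0.000); water relative to ground = (0.000, -0.600).
Sum = (8.824, -1.197) m/s.
Speed = |(8.824, -1.197)| = 8.904 m/s.

8.9 m/s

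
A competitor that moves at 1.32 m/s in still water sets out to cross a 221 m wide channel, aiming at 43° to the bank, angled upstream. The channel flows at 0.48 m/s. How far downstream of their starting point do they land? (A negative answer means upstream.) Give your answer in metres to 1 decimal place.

-119.2 m

Perpendicular speed = 0.900 m/s; crossing time = 221 / 0.900 = 245.491 s.
Net downstream speed = -0.485 m/s.
Drift = -0.485 × 245.491 = -119.158 m (upstream).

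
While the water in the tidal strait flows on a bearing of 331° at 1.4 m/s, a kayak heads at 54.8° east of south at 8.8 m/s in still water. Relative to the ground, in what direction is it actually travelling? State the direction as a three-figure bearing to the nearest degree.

121°

Taking east as x and north as y: velocity relative to the water = (7.191, -5.073) m/s; the water relative to ground = (-0.679, 1.224) m/s.
Velocity relative to ground = (7.191, -5.073) + (-0.679, 1.224) = (6.512, -3.848) m/s.
Bearing = atan2(6.51, -3.85) = 120.58° clockwise from north.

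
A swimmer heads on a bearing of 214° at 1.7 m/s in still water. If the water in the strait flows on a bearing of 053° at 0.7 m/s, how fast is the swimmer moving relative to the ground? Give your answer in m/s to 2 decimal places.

1.06 m/s

Taking east as x and north as y: velocity relative to the water = (-0.951, -1.409) m/s; the water relative to ground = (0.559, 0.421) m/s.
Velocity relative to ground = (-0.951, -1.409) + (0.559, 0.421) = (-0.392, -0.988) m/s.
Speed = |(-0.392, -0.988)| = 1.063 m/s.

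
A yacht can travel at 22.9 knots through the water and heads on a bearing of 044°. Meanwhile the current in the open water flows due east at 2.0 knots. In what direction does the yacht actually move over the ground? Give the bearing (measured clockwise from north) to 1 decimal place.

047.4°

Taking east as x and north as y: velocity relative to the water = (15.908, 16.473) knots; the water relative to ground = (2.000, 0.000) knots.
Velocity relative to ground = (15.908, 16.473) + (2.000, 0.000) = (17.908, 16.473) knots.
Bearing = atan2(17.91, 16.47) = 47.39° clockwise from north.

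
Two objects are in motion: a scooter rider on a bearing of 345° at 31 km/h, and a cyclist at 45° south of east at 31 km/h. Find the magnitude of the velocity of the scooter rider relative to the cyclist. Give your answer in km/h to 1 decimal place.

Taking east as x and north as y: scooter rider velocity = (-8.023, 29.944) km/h; cyclist velocity = (21.920, -21.920) km/h.
Velocity of scooter rider relative to cyclist = (-8.023, 29.944) − (21.920, -21.920) = (-29.944, 51.864) km/h.
Magnitude = |(-29.944, 51.864)| = 59.887 km/h.

59.9 km/h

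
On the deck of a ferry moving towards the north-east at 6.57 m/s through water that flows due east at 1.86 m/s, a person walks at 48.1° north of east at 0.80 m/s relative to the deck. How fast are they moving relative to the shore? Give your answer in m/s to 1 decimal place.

8.8 m/s

In east/north components (m/s): person relative to ferry = (0.534, 0.595); ferry relative to water = (4.646, 4.646); water relative to ground = (1.860, 0.000).
Sum = (7.040, 5.241) m/s.
Speed = |(7.040, 5.241)| = 8.777 m/s.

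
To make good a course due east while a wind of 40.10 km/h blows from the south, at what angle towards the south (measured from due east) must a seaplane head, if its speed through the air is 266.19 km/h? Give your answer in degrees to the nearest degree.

The wind pushes perpendicular to the desired track; the heading must have a component into the wind equal to 40.10 km/h: 266.19 sin θ = 40.10.
sin θ = 0.1506, so θ = 8.664°.

9°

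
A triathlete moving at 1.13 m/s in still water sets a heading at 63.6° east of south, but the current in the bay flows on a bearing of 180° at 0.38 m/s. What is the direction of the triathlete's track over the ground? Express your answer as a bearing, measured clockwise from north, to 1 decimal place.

131.1°

Taking east as x and north as y: velocity relative to the water = (1.012, -0.502) m/s; the water relative to ground = (0.000, -0.380) m/s.
Velocity relative to ground = (1.012, -0.502) + (0.000, -0.380) = (1.012, -0.882) m/s.
Bearing = atan2(1.01, -0.88) = 131.08° clockwise from north.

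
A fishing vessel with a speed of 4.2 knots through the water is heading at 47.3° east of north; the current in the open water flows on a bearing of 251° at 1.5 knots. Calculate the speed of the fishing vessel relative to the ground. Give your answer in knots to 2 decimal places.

Taking east as x and north as y: velocity relative to the water = (3.087, 2.848) knots; the water relative to ground = (-1.418, -0.488) knots.
Velocity relative to ground = (3.087, 2.848) + (-1.418, -0.488) = (1.668, 2.360) knots.
Speed = |(1.668, 2.360)| = 2.890 knots.

2.89 knots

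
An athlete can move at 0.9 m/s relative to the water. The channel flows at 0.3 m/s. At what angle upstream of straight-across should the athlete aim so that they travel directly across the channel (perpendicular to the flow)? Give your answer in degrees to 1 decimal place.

To cancel the current, the upstream component of the athlete's velocity must equal the flow: 0.9 sin θ = 0.3.
sin θ = 0.3 / 0.9 = 0.3333.
θ = arcsin(0.3333) = 19.471°.

19.5°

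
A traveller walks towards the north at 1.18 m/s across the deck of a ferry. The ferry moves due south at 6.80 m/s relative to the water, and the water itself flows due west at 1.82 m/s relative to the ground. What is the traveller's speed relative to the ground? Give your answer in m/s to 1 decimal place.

5.9 m/s

In east/north components (m/s): traveller relative to ferry = (0.000, 1.180); ferry relative to water = (0.000, -6.800); water relative to ground = (-1.820, 0.000).
Sum = (-1.820, -5.620) m/s.
Speed = |(-1.820, -5.620)| = 5.907 m/s.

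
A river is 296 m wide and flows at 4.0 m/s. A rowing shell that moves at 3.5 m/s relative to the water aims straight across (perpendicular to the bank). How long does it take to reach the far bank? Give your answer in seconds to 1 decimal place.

84.6 s

The component of the rowing shell's velocity perpendicular to the bank is 3.5 m/s.
The current is parallel to the bank, so it does not affect the crossing time.
Time = 296 / 3.500 = 84.571 s.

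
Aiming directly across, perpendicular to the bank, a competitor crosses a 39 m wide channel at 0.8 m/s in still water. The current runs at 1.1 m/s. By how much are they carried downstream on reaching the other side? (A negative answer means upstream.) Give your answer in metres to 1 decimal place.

53.6 m

Perpendicular speed = 0.800 m/s; crossing time = 39 / 0.800 = 48.750 s.
Net downstream speed = 1.100 m/s.
Drift = 1.100 × 48.750 = 53.625 m (downstream).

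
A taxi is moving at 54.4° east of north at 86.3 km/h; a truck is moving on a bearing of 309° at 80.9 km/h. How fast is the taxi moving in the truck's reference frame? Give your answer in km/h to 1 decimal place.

133.0 km/h

Taking east as x and north as y: taxi velocity = (70.171, 50.237) km/h; truck velocity = (-62.871, 50.912) km/h.
Velocity of taxi relative to truck = (70.171, 50.237) − (-62.871, 50.912) = (133.042, -0.675) km/h.
Magnitude = |(133.042, -0.675)| = 133.043 km/h.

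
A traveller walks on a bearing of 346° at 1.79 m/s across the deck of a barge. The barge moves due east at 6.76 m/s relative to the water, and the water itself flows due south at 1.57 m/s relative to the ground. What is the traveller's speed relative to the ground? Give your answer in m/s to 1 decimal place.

In east/north components (m/s): traveller relative to barge = (-0.433, 1.737); barge relative to water = (6.760, 0.000); water relative to ground = (0.000, -1.570).
Sum = (6.327, 0.167) m/s.
Speed = |(6.327, 0.167)| = 6.329 m/s.

6.3 m/s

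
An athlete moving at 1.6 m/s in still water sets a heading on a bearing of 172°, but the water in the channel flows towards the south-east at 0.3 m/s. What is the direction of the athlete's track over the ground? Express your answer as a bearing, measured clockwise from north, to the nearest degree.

166°

Taking east as x and north as y: velocity relative to the water = (0.223, -1.584) m/s; the water relative to ground = (0.212, -0.212) m/s.
Velocity relative to ground = (0.223, -1.584) + (0.212, -0.212) = (0.435, -1.797) m/s.
Bearing = atan2(0.43, -1.80) = 166.39° clockwise from north.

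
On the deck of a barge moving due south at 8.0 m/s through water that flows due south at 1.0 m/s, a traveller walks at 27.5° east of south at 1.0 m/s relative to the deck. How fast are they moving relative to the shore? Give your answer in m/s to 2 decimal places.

9.90 m/s

In east/north components (m/s): traveller relative to barge = (0.462, -0.887); barge relative to water = (0.000, -8.000); water relative to ground = (0.000, -1.000).
Sum = (0.462, -9.887) m/s.
Speed = |(0.462, -9.887)| = 9.898 m/s.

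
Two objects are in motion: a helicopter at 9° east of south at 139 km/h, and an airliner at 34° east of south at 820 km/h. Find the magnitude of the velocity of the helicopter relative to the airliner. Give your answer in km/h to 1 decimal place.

Taking east as x and north as y: helicopter velocity = (21.744, -137.289) km/h; airliner velocity = (458.538, -679.811) km/h.
Velocity of helicopter relative to airliner = (21.744, -137.289) − (458.538, -679.811) = (-436.794, 542.522) km/h.
Magnitude = |(-436.794, 542.522)| = 696.505 km/h.

696.5 km/h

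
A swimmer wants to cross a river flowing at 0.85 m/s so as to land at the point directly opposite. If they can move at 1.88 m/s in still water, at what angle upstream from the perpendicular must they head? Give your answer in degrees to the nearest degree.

To cancel the current, the upstream component of the swimmer's velocity must equal the flow: 1.88 sin θ = 0.85.
sin θ = 0.85 / 1.88 = 0.4521.
θ = arcsin(0.4521) = 26.880°.

27°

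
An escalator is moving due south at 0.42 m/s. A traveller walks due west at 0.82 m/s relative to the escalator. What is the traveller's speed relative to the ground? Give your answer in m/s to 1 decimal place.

Taking east as x and north as y: escalator velocity = (0.000, -0.420) m/s; traveller velocity relative to escalator = (-0.820, 0.000) m/s.
Velocity relative to ground = (0.000, -0.420) + (-0.820, 0.000) = (-0.820, -0.420) m/s.
Speed = |(-0.820, -0.420)| = 0.921 m/s.

0.9 m/s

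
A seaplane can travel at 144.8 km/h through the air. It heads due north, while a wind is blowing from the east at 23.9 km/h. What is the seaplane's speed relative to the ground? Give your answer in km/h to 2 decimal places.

146.76 km/h

Taking east as x and north as y: velocity relative to the air = (0.000, 144.800) km/h; the air relative to ground = (-23.900, 0.000) km/h.
Velocity relative to ground = (0.000, 144.800) + (-23.900, 0.000) = (-23.900, 144.800) km/h.
Speed = |(-23.900, 144.800)| = 146.759 km/h.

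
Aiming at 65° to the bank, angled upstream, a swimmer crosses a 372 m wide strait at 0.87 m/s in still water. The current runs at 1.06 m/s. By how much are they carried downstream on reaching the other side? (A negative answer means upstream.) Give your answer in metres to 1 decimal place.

Perpendicular speed = 0.788 m/s; crossing time = 372 / 0.788 = 471.789 s.
Net downstream speed = 0.692 m/s.
Drift = 0.692 × 471.789 = 326.630 m (downstream).

326.6 m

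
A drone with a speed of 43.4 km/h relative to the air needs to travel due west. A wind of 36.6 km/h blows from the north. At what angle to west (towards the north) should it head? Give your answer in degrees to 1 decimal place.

57.5°

The wind pushes perpendicular to the desired track; the heading must have a component into the wind equal to 36.6 km/h: 43.4 sin θ = 36.6.
sin θ = 0.8433, so θ = 57.492°.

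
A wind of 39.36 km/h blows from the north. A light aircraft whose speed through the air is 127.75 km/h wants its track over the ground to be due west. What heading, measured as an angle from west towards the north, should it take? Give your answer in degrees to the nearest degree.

The wind pushes perpendicular to the desired track; the heading must have a component into the wind equal to 39.36 km/h: 127.75 sin θ = 39.36.
sin θ = 0.3081, so θ = 17.945°.

18°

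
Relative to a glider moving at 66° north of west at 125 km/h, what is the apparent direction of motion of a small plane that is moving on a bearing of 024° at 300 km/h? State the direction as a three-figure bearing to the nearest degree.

Taking east as x and north as y: small plane velocity = (122.021, 274.064) km/h; glider velocity = (-50.842, 114.193) km/h.
Velocity of small plane relative to glider = (122.021, 274.064) − (-50.842, 114.193) = (172.863, 159.870) km/h.
Bearing = atan2(172.86, 159.87) = 47.24° clockwise from north.

047°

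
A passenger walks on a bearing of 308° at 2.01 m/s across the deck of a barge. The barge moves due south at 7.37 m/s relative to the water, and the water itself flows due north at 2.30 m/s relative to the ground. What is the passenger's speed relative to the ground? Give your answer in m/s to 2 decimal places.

4.15 m/s

In east/north components (m/s): passenger relative to barge = (-1.584, 1.237); barge relative to water = (0.000, -7.370); water relative to ground = (0.000, 2.300).
Sum = (-1.584, -3.833) m/s.
Speed = |(-1.584, -3.833)| = 4.147 m/s.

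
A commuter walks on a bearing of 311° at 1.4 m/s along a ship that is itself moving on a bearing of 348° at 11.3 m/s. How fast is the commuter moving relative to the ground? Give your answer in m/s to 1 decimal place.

Taking east as x and north as y: ship velocity = (-2.349, 11.053) m/s; commuter velocity relative to ship = (-1.057, 0.918) m/s.
Velocity relative to ground = (-2.349, 11.053) + (-1.057, 0.918) = (-3.406, 11.972) m/s.
Speed = |(-3.406, 11.972)| = 12.447 m/s.

12.4 m/s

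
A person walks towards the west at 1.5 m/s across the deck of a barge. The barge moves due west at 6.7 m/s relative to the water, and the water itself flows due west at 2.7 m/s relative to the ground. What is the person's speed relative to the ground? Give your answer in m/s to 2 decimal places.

In east/north components (m/s): person relative to barge = (-1.500, 0.000); barge relative to water = (-6.700, 0.000); water relative to ground = (-2.700, 0.000).
Sum = (-10.900, 0.000) m/s.
Speed = |(-10.900, 0.000)| = 10.900 m/s.

10.90 m/s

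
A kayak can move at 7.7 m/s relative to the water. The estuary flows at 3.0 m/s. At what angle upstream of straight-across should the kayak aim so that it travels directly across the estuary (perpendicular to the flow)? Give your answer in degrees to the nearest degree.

To cancel the current, the upstream component of the kayak's velocity must equal the flow: 7.7 sin θ = 3.0.
sin θ = 3.0 / 7.7 = 0.3896.
θ = arcsin(0.3896) = 22.930°.

23°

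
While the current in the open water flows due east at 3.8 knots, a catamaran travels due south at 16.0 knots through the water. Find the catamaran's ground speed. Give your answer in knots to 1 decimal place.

Taking east as x and north as y: velocity relative to the water = (0.000, -16.000) knots; the water relative to ground = (3.800, 0.000) knots.
Velocity relative to ground = (0.000, -16.000) + (3.800, 0.000) = (3.800, -16.000) knots.
Speed = |(3.800, -16.000)| = 16.445 knots.

16.4 knots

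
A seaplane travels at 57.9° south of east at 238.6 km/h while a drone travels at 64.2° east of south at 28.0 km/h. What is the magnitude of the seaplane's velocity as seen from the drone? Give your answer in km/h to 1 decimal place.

Taking east as x and north as y: seaplane velocity = (126.792, -202.123) km/h; drone velocity = (25.209, -12.186) km/h.
Velocity of seaplane relative to drone = (126.792, -202.123) − (25.209, -12.186) = (101.583, -189.937) km/h.
Magnitude = |(101.583, -189.937)| = 215.395 km/h.

215.4 km/h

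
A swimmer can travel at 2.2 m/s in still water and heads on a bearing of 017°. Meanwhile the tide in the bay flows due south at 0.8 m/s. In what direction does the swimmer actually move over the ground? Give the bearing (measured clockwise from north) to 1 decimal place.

Taking east as x and north as y: velocity relative to the water = (0.643, 2.104) m/s; the water relative to ground = (0.000, -0.800) m/s.
Velocity relative to ground = (0.643, 2.104) + (0.000, -0.800) = (0.643, 1.304) m/s.
Bearing = atan2(0.64, 1.30) = 26.26° clockwise from north.

026.3°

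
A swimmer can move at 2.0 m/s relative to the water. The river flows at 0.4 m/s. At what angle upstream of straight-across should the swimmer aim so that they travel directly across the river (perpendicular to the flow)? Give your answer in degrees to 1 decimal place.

To cancel the current, the upstream component of the swimmer's velocity must equal the flow: 2.0 sin θ = 0.4.
sin θ = 0.4 / 2.0 = 0.2000.
θ = arcsin(0.2000) = 11.537°.

11.5°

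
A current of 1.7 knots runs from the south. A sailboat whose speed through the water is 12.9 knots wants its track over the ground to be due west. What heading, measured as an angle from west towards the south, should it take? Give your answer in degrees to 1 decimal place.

7.6°

The current pushes perpendicular to the desired track; the heading must have a component into the current equal to 1.7 knots: 12.9 sin θ = 1.7.
sin θ = 0.1318, so θ = 7.573°.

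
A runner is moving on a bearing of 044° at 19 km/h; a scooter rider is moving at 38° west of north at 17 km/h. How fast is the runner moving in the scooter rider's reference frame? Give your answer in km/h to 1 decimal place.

Taking east as x and north as y: runner velocity = (13.199, 13.667) km/h; scooter rider velocity = (-10.466, 13.396) km/h.
Velocity of runner relative to scooter rider = (13.199, 13.667) − (-10.466, 13.396) = (23.665, 0.271) km/h.
Magnitude = |(23.665, 0.271)| = 23.666 km/h.

23.7 km/h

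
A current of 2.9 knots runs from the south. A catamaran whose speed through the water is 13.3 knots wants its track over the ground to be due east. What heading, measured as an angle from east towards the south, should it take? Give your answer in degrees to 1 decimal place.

The current pushes perpendicular to the desired track; the heading must have a component into the current equal to 2.9 knots: 13.3 sin θ = 2.9.
sin θ = 0.2180, so θ = 12.594°.

12.6°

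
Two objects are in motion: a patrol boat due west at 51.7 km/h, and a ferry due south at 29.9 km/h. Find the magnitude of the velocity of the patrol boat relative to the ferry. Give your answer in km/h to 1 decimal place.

59.7 km/h

Taking east as x and north as y: patrol boat velocity = (-51.700, 0.000) km/h; ferry velocity = (0.000, -29.900) km/h.
Velocity of patrol boat relative to ferry = (-51.700, 0.000) − (0.000, -29.900) = (-51.700, 29.900) km/h.
Magnitude = |(-51.700, 29.900)| = 59.724 km/h.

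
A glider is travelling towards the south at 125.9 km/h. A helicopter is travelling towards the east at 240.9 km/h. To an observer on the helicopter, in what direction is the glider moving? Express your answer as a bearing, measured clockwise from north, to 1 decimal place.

242.4°

Taking east as x and north as y: glider velocity = (0.000, -125.900) km/h; helicopter velocity = (240.900, 0.000) km/h.
Velocity of glider relative to helicopter = (0.000, -125.900) − (240.900, 0.000) = (-240.900, -125.900) km/h.
Bearing = atan2(-240.90, -125.90) = 242.41° clockwise from north.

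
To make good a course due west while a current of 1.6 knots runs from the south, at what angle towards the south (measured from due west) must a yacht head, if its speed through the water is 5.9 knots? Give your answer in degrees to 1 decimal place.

The current pushes perpendicular to the desired track; the heading must have a component into the current equal to 1.6 knots: 5.9 sin θ = 1.6.
sin θ = 0.2712, so θ = 15.735°.

15.7°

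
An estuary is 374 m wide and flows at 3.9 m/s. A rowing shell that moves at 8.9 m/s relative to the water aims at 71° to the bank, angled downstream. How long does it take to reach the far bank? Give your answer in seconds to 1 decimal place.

44.4 s

The component of the rowing shell's velocity perpendicular to the bank is 8.9 × sin 71° = 8.415 m/s.
Only the cross-stream component determines the crossing time; the current contributes nothing perpendicular to the bank.
Time = 374 / 8.415 = 44.444 s.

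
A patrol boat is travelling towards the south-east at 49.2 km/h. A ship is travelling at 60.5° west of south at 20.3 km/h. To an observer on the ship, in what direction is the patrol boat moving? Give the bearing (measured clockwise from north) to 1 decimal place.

Taking east as x and north as y: patrol boat velocity = (34.790, -34.790) km/h; ship velocity = (-17.668, -9.996) km/h.
Velocity of patrol boat relative to ship = (34.790, -34.790) − (-17.668, -9.996) = (52.458, -24.793) km/h.
Bearing = atan2(52.46, -24.79) = 115.30° clockwise from north.

115.3°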